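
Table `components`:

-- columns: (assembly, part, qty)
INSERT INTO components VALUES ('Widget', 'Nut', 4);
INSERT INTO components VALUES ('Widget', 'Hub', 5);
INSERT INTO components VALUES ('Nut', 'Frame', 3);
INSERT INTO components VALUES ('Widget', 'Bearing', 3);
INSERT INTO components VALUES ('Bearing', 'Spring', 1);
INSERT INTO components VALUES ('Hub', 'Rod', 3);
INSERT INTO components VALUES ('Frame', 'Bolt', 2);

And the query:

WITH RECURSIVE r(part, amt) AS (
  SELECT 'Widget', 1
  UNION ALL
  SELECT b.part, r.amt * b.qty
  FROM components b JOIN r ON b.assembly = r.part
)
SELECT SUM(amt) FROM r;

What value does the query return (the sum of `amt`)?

Base: (Widget, amt=1).
Iteration 1: components of {Widget} -> Bearing = 1*3 = 3, Hub = 1*5 = 5, Nut = 1*4 = 4.
Iteration 2: components of {Bearing,Hub,Nut} -> Frame = 4*3 = 12, Rod = 5*3 = 15, Spring = 3*1 = 3.
Iteration 3: components of {Frame,Rod,Spring} -> Bolt = 12*2 = 24.
Iteration 4: no further components; recursion stops.
SUM(amt) = 1 + 4 + 5 + 3 + 12 + 15 + 3 + 24 = 67.

67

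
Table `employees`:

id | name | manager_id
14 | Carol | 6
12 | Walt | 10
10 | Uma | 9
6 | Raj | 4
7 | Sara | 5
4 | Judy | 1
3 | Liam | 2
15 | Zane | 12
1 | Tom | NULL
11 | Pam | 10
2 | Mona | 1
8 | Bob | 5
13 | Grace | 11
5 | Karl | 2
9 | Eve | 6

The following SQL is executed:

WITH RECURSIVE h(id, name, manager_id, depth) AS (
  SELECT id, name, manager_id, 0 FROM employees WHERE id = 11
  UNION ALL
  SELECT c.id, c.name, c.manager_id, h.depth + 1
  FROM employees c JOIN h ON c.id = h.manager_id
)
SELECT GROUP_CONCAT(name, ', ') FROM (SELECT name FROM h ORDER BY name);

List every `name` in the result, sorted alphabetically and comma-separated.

Base: id=11 (Pam), manager_id=10, depth 0.
Iteration 1: join on id=10 -> Uma (id 10, manager_id=9, depth 1).
Iteration 2: join on id=9 -> Eve (id 9, manager_id=6, depth 2).
Iteration 3: join on id=6 -> Raj (id 6, manager_id=4, depth 3).
Iteration 4: join on id=4 -> Judy (id 4, manager_id=1, depth 4).
Iteration 5: join on id=1 -> Tom (id 1, manager_id=NULL, depth 5).
Iteration 6: manager_id is NULL; no match; recursion stops.

Eve, Judy, Pam, Raj, Tom, Uma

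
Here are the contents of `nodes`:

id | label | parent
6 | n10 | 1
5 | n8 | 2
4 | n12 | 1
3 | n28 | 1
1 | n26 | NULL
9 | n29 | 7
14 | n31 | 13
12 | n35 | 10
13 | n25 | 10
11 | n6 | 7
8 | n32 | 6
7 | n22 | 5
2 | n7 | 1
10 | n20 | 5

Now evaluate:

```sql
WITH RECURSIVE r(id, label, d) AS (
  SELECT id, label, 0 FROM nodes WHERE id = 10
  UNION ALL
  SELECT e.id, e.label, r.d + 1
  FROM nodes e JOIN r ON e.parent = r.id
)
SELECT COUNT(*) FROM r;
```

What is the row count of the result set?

4

Base: id=10 (n20) at d 0.
Iteration 1: rows with parent in {10} -> n35 (id 12, d 1), n25 (id 13, d 1).
Iteration 2: rows with parent in {12,13} -> n31 (id 14, d 2).
Iteration 3: no rows with parent in {14}; recursion stops.
Total rows emitted: 4.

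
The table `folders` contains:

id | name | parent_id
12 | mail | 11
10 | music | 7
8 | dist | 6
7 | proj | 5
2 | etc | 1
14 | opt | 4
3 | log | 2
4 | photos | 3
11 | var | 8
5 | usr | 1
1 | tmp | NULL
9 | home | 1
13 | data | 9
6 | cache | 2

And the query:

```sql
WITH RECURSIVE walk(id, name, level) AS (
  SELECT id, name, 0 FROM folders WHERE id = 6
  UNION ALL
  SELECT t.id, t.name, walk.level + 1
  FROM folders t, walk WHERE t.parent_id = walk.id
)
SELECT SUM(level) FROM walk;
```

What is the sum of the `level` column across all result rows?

Base: id=6 (cache) at level 0.
Iteration 1: rows with parent_id in {6} -> dist (id 8, level 1).
Iteration 2: rows with parent_id in {8} -> var (id 11, level 2).
Iteration 3: rows with parent_id in {11} -> mail (id 12, level 3).
Iteration 4: no rows with parent_id in {12}; recursion stops.
SUM(level) = 0 + 1 + 2 + 3 = 6.

6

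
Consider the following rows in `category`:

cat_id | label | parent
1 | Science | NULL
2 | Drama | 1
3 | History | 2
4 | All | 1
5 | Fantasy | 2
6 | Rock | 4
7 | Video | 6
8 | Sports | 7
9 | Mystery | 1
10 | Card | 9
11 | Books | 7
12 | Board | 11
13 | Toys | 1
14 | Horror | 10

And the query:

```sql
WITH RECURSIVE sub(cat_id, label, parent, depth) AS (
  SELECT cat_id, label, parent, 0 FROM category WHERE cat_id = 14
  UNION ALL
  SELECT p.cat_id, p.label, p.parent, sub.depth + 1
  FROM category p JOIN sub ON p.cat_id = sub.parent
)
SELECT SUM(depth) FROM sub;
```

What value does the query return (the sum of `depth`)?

Base: cat_id=14 (Horror), parent=10, depth 0.
Iteration 1: join on cat_id=10 -> Card (id 10, parent=9, depth 1).
Iteration 2: join on cat_id=9 -> Mystery (id 9, parent=1, depth 2).
Iteration 3: join on cat_id=1 -> Science (id 1, parent=NULL, depth 3).
Iteration 4: parent is NULL; no match; recursion stops.
SUM(depth) = 0 + 1 + 2 + 3 = 6.

6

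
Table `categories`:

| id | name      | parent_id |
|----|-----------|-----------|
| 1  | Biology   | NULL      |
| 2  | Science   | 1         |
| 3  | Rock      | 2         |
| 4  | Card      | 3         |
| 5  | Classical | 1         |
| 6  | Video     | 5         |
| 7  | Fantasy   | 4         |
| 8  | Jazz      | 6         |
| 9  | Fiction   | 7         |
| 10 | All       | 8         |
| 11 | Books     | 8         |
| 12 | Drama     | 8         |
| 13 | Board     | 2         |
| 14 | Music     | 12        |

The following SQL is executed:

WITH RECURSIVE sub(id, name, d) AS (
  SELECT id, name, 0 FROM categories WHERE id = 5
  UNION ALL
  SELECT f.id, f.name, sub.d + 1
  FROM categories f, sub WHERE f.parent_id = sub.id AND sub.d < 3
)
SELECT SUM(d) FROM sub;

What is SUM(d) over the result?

12

Base: id=5 (Classical) at d 0.
Iteration 1: rows with parent_id in {5} -> Video (id 6, d 1).
Iteration 2: rows with parent_id in {6} -> Jazz (id 8, d 2).
Iteration 3: rows with parent_id in {8} -> All (id 10, d 3), Books (id 11, d 3), Drama (id 12, d 3).
Iteration 4: d < 3 fails for all current rows; recursion stops.
SUM(d) = 0 + 1 + 2 + 3 + 3 + 3 = 12.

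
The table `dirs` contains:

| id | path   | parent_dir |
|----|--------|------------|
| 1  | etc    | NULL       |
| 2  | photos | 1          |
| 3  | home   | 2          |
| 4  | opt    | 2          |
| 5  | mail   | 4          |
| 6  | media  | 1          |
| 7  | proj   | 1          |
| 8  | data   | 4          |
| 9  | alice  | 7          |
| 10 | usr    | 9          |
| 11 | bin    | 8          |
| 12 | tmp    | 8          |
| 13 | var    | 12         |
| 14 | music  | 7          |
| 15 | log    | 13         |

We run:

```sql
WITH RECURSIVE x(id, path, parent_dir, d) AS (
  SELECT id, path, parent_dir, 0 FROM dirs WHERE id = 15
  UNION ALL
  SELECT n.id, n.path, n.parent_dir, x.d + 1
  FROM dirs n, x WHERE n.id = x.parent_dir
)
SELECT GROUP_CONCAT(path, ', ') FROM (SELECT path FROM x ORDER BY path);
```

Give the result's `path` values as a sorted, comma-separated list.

data, etc, log, opt, photos, tmp, var

Base: id=15 (log), parent_dir=13, d 0.
Iteration 1: join on id=13 -> var (id 13, parent_dir=12, d 1).
Iteration 2: join on id=12 -> tmp (id 12, parent_dir=8, d 2).
Iteration 3: join on id=8 -> data (id 8, parent_dir=4, d 3).
Iteration 4: join on id=4 -> opt (id 4, parent_dir=2, d 4).
Iteration 5: join on id=2 -> photos (id 2, parent_dir=1, d 5).
Iteration 6: join on id=1 -> etc (id 1, parent_dir=NULL, d 6).
Iteration 7: parent_dir is NULL; no match; recursion stops.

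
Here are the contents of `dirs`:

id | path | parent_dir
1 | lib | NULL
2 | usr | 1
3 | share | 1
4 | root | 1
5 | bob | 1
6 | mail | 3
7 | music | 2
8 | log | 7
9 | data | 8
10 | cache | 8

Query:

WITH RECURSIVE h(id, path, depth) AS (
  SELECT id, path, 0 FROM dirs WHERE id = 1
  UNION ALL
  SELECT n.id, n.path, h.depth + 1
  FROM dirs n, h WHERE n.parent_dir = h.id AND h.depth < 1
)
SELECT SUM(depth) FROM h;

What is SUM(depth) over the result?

Base: id=1 (lib) at depth 0.
Iteration 1: rows with parent_dir in {1} -> usr (id 2, depth 1), share (id 3, depth 1), root (id 4, depth 1), bob (id 5, depth 1).
Iteration 2: depth < 1 fails for all current rows; recursion stops.
SUM(depth) = 0 + 1 + 1 + 1 + 1 = 4.

4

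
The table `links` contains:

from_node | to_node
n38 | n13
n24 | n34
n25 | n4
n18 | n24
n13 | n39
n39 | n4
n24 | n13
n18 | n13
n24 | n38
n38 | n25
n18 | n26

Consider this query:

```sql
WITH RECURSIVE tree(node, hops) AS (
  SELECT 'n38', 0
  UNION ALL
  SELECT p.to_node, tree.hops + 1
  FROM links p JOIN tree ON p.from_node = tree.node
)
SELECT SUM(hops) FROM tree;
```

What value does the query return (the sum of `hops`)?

Base: (n38, hops=0).
Iteration 1: edges from {n38} -> (n13, hops=1), (n25, hops=1).
Iteration 2: edges from {n13,n25} -> (n39, hops=2), (n4, hops=2).
Iteration 3: edges from {n39,n4} -> (n4, hops=3).
Iteration 4: no outgoing edges from {n4}; recursion stops.
SUM(hops) = 0 + 1 + 1 + 2 + 2 + 3 = 9.

9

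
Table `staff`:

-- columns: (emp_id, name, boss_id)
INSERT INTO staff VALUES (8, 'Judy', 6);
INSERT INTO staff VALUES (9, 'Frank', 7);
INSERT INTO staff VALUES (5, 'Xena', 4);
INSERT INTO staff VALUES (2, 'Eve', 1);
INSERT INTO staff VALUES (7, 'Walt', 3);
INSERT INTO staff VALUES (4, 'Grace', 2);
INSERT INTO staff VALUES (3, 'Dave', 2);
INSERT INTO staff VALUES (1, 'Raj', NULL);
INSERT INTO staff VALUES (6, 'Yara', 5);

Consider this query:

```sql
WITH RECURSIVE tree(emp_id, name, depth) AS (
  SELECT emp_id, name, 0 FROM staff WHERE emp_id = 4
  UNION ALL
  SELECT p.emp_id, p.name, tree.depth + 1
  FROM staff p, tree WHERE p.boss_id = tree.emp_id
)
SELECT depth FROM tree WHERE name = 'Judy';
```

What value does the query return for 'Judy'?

3

Base: emp_id=4 (Grace) at depth 0.
Iteration 1: rows with boss_id in {4} -> Xena (id 5, depth 1).
Iteration 2: rows with boss_id in {5} -> Yara (id 6, depth 2).
Iteration 3: rows with boss_id in {6} -> Judy (id 8, depth 3).
Iteration 4: no rows with boss_id in {8}; recursion stops.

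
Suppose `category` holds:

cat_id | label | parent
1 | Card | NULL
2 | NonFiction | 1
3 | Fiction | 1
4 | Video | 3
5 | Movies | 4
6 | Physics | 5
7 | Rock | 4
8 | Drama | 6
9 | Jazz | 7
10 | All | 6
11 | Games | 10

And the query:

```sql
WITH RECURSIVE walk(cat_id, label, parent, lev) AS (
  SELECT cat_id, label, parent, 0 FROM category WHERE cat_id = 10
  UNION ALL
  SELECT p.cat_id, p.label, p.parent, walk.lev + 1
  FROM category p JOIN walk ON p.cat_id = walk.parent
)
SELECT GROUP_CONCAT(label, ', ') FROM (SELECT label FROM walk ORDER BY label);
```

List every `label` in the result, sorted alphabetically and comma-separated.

Base: cat_id=10 (All), parent=6, lev 0.
Iteration 1: join on cat_id=6 -> Physics (id 6, parent=5, lev 1).
Iteration 2: join on cat_id=5 -> Movies (id 5, parent=4, lev 2).
Iteration 3: join on cat_id=4 -> Video (id 4, parent=3, lev 3).
Iteration 4: join on cat_id=3 -> Fiction (id 3, parent=1, lev 4).
Iteration 5: join on cat_id=1 -> Card (id 1, parent=NULL, lev 5).
Iteration 6: parent is NULL; no match; recursion stops.

All, Card, Fiction, Movies, Physics, Video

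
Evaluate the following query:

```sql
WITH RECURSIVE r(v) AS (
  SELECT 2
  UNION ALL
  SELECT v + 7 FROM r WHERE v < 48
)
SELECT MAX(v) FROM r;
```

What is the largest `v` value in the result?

51

Base: v=2.
Iteration 1: 2 < 48 holds -> v = 2 + 7 = 9.
Iteration 2: 9 < 48 holds -> v = 9 + 7 = 16.
Iteration 3: 16 < 48 holds -> v = 16 + 7 = 23.
Iteration 4: 23 < 48 holds -> v = 23 + 7 = 30.
Iteration 5: 30 < 48 holds -> v = 30 + 7 = 37.
Iteration 6: 37 < 48 holds -> v = 37 + 7 = 44.
Iteration 7: 44 < 48 holds -> v = 44 + 7 = 51.
Iteration 8: 51 < 48 fails; recursion stops.
v values: 2, 9, 16, 23, 30, 37, 44, 51; the maximum is 51.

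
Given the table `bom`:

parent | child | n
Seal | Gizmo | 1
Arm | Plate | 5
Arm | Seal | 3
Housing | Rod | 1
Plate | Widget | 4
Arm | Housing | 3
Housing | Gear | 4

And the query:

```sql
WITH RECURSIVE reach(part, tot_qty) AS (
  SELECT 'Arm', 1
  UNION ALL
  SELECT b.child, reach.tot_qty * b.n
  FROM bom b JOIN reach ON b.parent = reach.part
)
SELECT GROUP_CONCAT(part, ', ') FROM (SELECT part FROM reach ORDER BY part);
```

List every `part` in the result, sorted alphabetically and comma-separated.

Arm, Gear, Gizmo, Housing, Plate, Rod, Seal, Widget

Base: (Arm, tot_qty=1).
Iteration 1: components of {Arm} -> Housing = 1*3 = 3, Plate = 1*5 = 5, Seal = 1*3 = 3.
Iteration 2: components of {Housing,Plate,Seal} -> Gear = 3*4 = 12, Gizmo = 3*1 = 3, Rod = 3*1 = 3, Widget = 5*4 = 20.
Iteration 3: no further components; recursion stops.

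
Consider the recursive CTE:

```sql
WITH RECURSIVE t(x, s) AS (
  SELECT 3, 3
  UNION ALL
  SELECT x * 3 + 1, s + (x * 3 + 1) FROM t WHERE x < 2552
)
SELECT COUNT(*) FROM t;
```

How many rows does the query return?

8

Base: x=3, s=3.
Iteration 1: 3 < 2552 holds -> x = 3 * 3 + 1 = 10, s = 3 + 10 = 13.
Iteration 2: 10 < 2552 holds -> x = 10 * 3 + 1 = 31, s = 13 + 31 = 44.
Iteration 3: 31 < 2552 holds -> x = 31 * 3 + 1 = 94, s = 44 + 94 = 138.
Iteration 4: 94 < 2552 holds -> x = 94 * 3 + 1 = 283, s = 138 + 283 = 421.
Iteration 5: 283 < 2552 holds -> x = 283 * 3 + 1 = 850, s = 421 + 850 = 1271.
Iteration 6: 850 < 2552 holds -> x = 850 * 3 + 1 = 2551, s = 1271 + 2551 = 3822.
Iteration 7: 2551 < 2552 holds -> x = 2551 * 3 + 1 = 7654, s = 3822 + 7654 = 11476.
Iteration 8: 7654 < 2552 fails; recursion stops.
Total rows emitted: 8.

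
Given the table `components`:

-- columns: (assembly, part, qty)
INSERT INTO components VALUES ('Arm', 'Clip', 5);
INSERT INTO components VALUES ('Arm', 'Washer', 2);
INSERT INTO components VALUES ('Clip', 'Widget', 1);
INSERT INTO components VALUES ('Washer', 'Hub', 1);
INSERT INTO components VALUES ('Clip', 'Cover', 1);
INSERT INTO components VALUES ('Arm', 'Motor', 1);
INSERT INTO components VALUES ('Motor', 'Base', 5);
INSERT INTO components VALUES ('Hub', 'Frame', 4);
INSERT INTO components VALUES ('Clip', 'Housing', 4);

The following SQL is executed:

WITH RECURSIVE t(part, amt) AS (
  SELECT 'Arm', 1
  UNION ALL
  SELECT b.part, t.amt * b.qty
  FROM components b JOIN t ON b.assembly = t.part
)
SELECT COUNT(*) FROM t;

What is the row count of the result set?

Base: (Arm, amt=1).
Iteration 1: components of {Arm} -> Clip = 1*5 = 5, Motor = 1*1 = 1, Washer = 1*2 = 2.
Iteration 2: components of {Clip,Motor,Washer} -> Base = 1*5 = 5, Cover = 5*1 = 5, Housing = 5*4 = 20, Hub = 2*1 = 2, Widget = 5*1 = 5.
Iteration 3: components of {Base,Cover,Housing,Hub,Widget} -> Frame = 2*4 = 8.
Iteration 4: no further components; recursion stops.
Total rows emitted: 10.

10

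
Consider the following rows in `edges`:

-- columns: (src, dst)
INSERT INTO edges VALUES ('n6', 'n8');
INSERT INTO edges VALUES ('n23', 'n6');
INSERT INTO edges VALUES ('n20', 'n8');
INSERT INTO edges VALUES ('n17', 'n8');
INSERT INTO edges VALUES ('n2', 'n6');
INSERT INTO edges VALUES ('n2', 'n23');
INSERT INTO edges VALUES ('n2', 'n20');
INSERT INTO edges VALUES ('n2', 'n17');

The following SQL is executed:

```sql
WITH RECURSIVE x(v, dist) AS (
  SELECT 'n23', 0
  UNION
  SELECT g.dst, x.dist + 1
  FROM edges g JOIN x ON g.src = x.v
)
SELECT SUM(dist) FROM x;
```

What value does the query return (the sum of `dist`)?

3

Base: (n23, dist=0).
Iteration 1: edges from {n23} -> (n6, dist=1).
Iteration 2: edges from {n6} -> (n8, dist=2).
Iteration 3: no outgoing edges from {n8}; recursion stops.
SUM(dist) = 0 + 1 + 2 = 3.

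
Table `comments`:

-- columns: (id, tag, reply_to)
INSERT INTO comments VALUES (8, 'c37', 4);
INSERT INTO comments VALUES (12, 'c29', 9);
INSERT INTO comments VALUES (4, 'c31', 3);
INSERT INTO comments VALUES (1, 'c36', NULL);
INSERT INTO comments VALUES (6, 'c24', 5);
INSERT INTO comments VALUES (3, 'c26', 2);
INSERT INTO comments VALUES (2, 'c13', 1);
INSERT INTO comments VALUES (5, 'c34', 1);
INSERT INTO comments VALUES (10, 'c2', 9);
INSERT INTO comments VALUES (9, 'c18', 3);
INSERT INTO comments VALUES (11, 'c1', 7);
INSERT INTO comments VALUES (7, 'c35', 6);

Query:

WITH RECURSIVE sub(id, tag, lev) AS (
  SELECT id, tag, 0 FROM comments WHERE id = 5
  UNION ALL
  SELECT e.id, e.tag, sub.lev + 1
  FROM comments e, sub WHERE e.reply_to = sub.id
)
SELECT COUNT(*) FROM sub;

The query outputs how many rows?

Base: id=5 (c34) at lev 0.
Iteration 1: rows with reply_to in {5} -> c24 (id 6, lev 1).
Iteration 2: rows with reply_to in {6} -> c35 (id 7, lev 2).
Iteration 3: rows with reply_to in {7} -> c1 (id 11, lev 3).
Iteration 4: no rows with reply_to in {11}; recursion stops.
Total rows emitted: 4.

4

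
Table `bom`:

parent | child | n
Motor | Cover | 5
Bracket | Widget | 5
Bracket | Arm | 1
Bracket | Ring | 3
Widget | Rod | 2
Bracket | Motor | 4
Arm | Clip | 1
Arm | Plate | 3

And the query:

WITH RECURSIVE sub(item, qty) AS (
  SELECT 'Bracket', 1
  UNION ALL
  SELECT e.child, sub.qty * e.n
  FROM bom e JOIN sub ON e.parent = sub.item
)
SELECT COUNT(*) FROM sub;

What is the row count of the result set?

9

Base: (Bracket, qty=1).
Iteration 1: components of {Bracket} -> Arm = 1*1 = 1, Motor = 1*4 = 4, Ring = 1*3 = 3, Widget = 1*5 = 5.
Iteration 2: components of {Arm,Motor,Ring,Widget} -> Clip = 1*1 = 1, Cover = 4*5 = 20, Plate = 1*3 = 3, Rod = 5*2 = 10.
Iteration 3: no further components; recursion stops.
Total rows emitted: 9.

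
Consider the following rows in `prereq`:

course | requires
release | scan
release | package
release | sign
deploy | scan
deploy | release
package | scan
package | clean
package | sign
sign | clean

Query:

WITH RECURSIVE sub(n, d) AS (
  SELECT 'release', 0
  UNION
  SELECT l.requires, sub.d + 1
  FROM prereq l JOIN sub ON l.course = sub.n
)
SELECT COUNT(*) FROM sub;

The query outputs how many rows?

8

Base: (release, d=0).
Iteration 1: edges from {release} -> (package, d=1), (scan, d=1), (sign, d=1).
Iteration 2: edges from {package,scan,sign} -> (clean, d=2), (scan, d=2), (sign, d=2). [UNION drops 1 duplicate row(s)]
Iteration 3: edges from {clean,scan,sign} -> (clean, d=3).
Iteration 4: no outgoing edges from {clean}; recursion stops.
Total rows emitted: 8.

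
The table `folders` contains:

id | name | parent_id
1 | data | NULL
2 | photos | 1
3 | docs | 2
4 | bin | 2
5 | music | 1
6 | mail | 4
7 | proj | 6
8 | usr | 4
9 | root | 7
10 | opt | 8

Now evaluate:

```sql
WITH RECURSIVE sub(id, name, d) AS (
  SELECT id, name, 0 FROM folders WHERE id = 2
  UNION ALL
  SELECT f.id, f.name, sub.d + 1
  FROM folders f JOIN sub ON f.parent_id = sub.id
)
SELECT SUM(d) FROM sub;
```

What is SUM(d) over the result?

16

Base: id=2 (photos) at d 0.
Iteration 1: rows with parent_id in {2} -> docs (id 3, d 1), bin (id 4, d 1).
Iteration 2: rows with parent_id in {3,4} -> mail (id 6, d 2), usr (id 8, d 2).
Iteration 3: rows with parent_id in {6,8} -> proj (id 7, d 3), opt (id 10, d 3).
Iteration 4: rows with parent_id in {7,10} -> root (id 9, d 4).
Iteration 5: no rows with parent_id in {9}; recursion stops.
SUM(d) = 0 + 1 + 1 + 2 + 2 + 3 + 3 + 4 = 16.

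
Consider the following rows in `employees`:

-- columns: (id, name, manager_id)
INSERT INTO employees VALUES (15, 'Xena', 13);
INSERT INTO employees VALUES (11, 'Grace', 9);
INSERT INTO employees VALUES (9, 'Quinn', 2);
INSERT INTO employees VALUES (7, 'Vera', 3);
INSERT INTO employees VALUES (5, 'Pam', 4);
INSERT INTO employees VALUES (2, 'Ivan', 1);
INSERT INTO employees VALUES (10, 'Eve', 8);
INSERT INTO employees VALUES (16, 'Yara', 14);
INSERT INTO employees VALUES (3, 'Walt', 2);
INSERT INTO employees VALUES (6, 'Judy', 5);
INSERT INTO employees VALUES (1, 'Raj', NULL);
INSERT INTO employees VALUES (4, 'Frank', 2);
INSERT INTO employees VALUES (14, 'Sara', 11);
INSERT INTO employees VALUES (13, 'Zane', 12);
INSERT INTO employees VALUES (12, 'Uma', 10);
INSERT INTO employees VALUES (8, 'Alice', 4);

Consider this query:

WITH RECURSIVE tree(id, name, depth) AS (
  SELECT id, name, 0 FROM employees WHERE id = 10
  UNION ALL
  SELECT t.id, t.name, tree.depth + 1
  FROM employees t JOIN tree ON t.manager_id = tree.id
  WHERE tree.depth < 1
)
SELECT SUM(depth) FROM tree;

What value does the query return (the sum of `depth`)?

1

Base: id=10 (Eve) at depth 0.
Iteration 1: rows with manager_id in {10} -> Uma (id 12, depth 1).
Iteration 2: depth < 1 fails for all current rows; recursion stops.
SUM(depth) = 0 + 1 = 1.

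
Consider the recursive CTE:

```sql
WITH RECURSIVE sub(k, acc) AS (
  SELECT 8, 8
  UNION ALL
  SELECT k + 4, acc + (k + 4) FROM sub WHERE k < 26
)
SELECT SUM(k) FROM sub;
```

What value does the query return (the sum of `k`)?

108

Base: k=8, acc=8.
Iteration 1: 8 < 26 holds -> k = 8 + 4 = 12, acc = 8 + 12 = 20.
Iteration 2: 12 < 26 holds -> k = 12 + 4 = 16, acc = 20 + 16 = 36.
Iteration 3: 16 < 26 holds -> k = 16 + 4 = 20, acc = 36 + 20 = 56.
Iteration 4: 20 < 26 holds -> k = 20 + 4 = 24, acc = 56 + 24 = 80.
Iteration 5: 24 < 26 holds -> k = 24 + 4 = 28, acc = 80 + 28 = 108.
Iteration 6: 28 < 26 fails; recursion stops.
SUM(k) = 8 + 12 + 16 + 20 + 24 + 28 = 108.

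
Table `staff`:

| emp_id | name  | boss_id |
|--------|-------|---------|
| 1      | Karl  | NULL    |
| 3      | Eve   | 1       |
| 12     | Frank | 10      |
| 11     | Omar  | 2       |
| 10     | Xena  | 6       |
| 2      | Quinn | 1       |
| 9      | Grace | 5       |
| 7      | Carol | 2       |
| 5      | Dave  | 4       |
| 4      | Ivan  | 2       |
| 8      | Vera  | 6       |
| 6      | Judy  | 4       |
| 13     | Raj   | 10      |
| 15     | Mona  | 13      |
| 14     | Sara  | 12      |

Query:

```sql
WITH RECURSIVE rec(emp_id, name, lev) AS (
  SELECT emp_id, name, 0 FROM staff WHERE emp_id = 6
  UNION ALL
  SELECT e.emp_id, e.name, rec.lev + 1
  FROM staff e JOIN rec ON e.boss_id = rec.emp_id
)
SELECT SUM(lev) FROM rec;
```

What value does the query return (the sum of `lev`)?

Base: emp_id=6 (Judy) at lev 0.
Iteration 1: rows with boss_id in {6} -> Vera (id 8, lev 1), Xena (id 10, lev 1).
Iteration 2: rows with boss_id in {8,10} -> Frank (id 12, lev 2), Raj (id 13, lev 2).
Iteration 3: rows with boss_id in {12,13} -> Sara (id 14, lev 3), Mona (id 15, lev 3).
Iteration 4: no rows with boss_id in {14,15}; recursion stops.
SUM(lev) = 0 + 1 + 1 + 2 + 2 + 3 + 3 = 12.

12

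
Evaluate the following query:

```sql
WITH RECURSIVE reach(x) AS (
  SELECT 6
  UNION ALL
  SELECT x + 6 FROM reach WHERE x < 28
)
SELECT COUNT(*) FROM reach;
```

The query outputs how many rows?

5

Base: x=6.
Iteration 1: 6 < 28 holds -> x = 6 + 6 = 12.
Iteration 2: 12 < 28 holds -> x = 12 + 6 = 18.
Iteration 3: 18 < 28 holds -> x = 18 + 6 = 24.
Iteration 4: 24 < 28 holds -> x = 24 + 6 = 30.
Iteration 5: 30 < 28 fails; recursion stops.
Total rows emitted: 5.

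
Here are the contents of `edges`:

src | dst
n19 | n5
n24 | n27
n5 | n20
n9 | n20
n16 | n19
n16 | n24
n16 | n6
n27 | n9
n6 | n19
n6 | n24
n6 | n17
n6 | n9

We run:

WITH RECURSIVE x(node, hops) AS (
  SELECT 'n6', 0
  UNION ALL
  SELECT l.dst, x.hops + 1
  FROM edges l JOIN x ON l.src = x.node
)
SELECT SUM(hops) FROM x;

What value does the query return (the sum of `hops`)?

Base: (n6, hops=0).
Iteration 1: edges from {n6} -> (n17, hops=1), (n19, hops=1), (n24, hops=1), (n9, hops=1).
Iteration 2: edges from {n17,n19,n24,n9} -> (n20, hops=2), (n27, hops=2), (n5, hops=2).
Iteration 3: edges from {n20,n27,n5} -> (n20, hops=3), (n9, hops=3).
Iteration 4: edges from {n20,n9} -> (n20, hops=4).
Iteration 5: no outgoing edges from {n20}; recursion stops.
SUM(hops) = 0 + 1 + 1 + 1 + 1 + 2 + 2 + 2 + 3 + 3 + 4 = 20.

20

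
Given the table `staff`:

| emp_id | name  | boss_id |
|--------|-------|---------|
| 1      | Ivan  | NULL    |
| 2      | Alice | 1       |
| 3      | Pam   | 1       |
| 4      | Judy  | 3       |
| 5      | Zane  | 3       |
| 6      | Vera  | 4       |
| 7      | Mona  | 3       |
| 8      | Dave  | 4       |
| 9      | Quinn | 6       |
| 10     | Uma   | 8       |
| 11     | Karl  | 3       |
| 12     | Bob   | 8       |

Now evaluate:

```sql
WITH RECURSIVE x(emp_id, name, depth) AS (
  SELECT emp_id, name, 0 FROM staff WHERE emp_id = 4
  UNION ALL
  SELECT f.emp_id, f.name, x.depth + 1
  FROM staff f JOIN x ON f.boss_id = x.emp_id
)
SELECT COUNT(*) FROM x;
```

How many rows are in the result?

Base: emp_id=4 (Judy) at depth 0.
Iteration 1: rows with boss_id in {4} -> Vera (id 6, depth 1), Dave (id 8, depth 1).
Iteration 2: rows with boss_id in {6,8} -> Quinn (id 9, depth 2), Uma (id 10, depth 2), Bob (id 12, depth 2).
Iteration 3: no rows with boss_id in {9,10,12}; recursion stops.
Total rows emitted: 6.

6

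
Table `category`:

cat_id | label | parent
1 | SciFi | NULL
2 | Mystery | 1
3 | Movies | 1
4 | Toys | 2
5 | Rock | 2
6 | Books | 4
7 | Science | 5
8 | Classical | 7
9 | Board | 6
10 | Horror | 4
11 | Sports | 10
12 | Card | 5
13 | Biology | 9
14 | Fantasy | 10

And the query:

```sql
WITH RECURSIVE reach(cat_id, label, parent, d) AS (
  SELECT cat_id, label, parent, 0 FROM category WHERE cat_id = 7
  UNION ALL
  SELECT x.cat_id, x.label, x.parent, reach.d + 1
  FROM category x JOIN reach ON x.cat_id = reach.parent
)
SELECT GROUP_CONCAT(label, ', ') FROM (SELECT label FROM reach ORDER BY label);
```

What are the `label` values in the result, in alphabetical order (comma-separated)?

Mystery, Rock, SciFi, Science

Base: cat_id=7 (Science), parent=5, d 0.
Iteration 1: join on cat_id=5 -> Rock (id 5, parent=2, d 1).
Iteration 2: join on cat_id=2 -> Mystery (id 2, parent=1, d 2).
Iteration 3: join on cat_id=1 -> SciFi (id 1, parent=NULL, d 3).
Iteration 4: parent is NULL; no match; recursion stops.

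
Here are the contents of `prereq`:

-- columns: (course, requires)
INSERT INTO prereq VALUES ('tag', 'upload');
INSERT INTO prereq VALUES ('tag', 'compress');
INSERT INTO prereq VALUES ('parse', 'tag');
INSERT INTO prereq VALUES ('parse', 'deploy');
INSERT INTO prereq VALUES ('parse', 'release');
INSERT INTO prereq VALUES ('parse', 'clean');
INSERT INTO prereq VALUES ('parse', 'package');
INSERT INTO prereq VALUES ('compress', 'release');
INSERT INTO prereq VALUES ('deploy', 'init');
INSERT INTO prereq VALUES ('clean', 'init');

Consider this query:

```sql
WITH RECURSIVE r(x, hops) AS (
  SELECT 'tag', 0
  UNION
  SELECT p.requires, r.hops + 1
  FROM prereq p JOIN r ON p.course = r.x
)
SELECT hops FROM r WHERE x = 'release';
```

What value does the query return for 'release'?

Base: (tag, hops=0).
Iteration 1: edges from {tag} -> (compress, hops=1), (upload, hops=1).
Iteration 2: edges from {compress,upload} -> (release, hops=2).
Iteration 3: no outgoing edges from {release}; recursion stops.

2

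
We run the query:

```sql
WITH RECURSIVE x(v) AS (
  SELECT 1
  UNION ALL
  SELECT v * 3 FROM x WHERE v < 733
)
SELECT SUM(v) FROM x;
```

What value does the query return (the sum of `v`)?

Base: v=1.
Iteration 1: 1 < 733 holds -> v = 1 * 3 = 3.
Iteration 2: 3 < 733 holds -> v = 3 * 3 = 9.
Iteration 3: 9 < 733 holds -> v = 9 * 3 = 27.
Iteration 4: 27 < 733 holds -> v = 27 * 3 = 81.
Iteration 5: 81 < 733 holds -> v = 81 * 3 = 243.
Iteration 6: 243 < 733 holds -> v = 243 * 3 = 729.
Iteration 7: 729 < 733 holds -> v = 729 * 3 = 2187.
Iteration 8: 2187 < 733 fails; recursion stops.
SUM(v) = 1 + 3 + 9 + 27 + 81 + 243 + 729 + 2187 = 3280.

3280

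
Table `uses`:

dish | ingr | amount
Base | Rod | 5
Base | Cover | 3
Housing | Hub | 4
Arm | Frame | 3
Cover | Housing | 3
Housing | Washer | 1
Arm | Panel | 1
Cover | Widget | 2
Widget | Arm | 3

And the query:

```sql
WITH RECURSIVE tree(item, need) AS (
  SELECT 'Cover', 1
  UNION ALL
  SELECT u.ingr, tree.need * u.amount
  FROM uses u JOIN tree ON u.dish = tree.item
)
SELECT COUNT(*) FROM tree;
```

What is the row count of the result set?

8

Base: (Cover, need=1).
Iteration 1: components of {Cover} -> Housing = 1*3 = 3, Widget = 1*2 = 2.
Iteration 2: components of {Housing,Widget} -> Arm = 2*3 = 6, Hub = 3*4 = 12, Washer = 3*1 = 3.
Iteration 3: components of {Arm,Hub,Washer} -> Frame = 6*3 = 18, Panel = 6*1 = 6.
Iteration 4: no further components; recursion stops.
Total rows emitted: 8.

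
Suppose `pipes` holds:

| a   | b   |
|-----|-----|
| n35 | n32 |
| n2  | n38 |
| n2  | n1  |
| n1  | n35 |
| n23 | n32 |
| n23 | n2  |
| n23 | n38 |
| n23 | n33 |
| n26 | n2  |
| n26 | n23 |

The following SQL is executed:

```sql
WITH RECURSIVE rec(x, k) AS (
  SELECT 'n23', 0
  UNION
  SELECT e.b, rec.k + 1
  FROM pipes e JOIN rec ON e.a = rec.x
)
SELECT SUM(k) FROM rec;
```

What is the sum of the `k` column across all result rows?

15

Base: (n23, k=0).
Iteration 1: edges from {n23} -> (n2, k=1), (n32, k=1), (n33, k=1), (n38, k=1).
Iteration 2: edges from {n2,n32,n33,n38} -> (n1, k=2), (n38, k=2).
Iteration 3: edges from {n1,n38} -> (n35, k=3).
Iteration 4: edges from {n35} -> (n32, k=4).
Iteration 5: no outgoing edges from {n32}; recursion stops.
SUM(k) = 0 + 1 + 1 + 1 + 1 + 2 + 2 + 3 + 4 = 15.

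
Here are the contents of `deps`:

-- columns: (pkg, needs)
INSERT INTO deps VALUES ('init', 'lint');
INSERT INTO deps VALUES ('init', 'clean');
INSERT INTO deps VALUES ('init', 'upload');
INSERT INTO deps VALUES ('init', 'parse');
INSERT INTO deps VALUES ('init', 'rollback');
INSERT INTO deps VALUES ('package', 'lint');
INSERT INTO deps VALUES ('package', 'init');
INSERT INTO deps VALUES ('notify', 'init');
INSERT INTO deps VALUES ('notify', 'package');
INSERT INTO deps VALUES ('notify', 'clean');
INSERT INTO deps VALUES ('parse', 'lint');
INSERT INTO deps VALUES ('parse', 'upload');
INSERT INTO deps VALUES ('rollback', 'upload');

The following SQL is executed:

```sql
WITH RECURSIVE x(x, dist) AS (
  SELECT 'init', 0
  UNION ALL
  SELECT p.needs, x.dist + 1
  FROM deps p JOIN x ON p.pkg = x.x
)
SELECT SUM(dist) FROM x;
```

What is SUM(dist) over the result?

Base: (init, dist=0).
Iteration 1: edges from {init} -> (clean, dist=1), (lint, dist=1), (parse, dist=1), (rollback, dist=1), (upload, dist=1).
Iteration 2: edges from {clean,lint,parse,rollback,upload} -> (lint, dist=2), (upload, dist=2) x2. [UNION ALL keeps all 3 new rows, including repeats]
Iteration 3: no outgoing edges from {lint,upload}; recursion stops.
SUM(dist) = 0 + 1 + 1 + 1 + 1 + 1 + 2 + 2 + 2 = 11.

11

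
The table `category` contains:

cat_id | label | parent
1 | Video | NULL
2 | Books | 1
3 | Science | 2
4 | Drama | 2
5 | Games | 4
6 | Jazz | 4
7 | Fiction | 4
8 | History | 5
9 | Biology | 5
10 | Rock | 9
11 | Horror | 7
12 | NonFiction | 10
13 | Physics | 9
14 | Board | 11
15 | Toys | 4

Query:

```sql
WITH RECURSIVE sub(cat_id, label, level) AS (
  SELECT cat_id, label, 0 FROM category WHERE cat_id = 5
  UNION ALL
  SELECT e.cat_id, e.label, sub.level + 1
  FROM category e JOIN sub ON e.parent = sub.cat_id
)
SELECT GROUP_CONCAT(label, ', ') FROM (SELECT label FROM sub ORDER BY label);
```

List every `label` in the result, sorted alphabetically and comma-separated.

Base: cat_id=5 (Games) at level 0.
Iteration 1: rows with parent in {5} -> History (id 8, level 1), Biology (id 9, level 1).
Iteration 2: rows with parent in {8,9} -> Rock (id 10, level 2), Physics (id 13, level 2).
Iteration 3: rows with parent in {10,13} -> NonFiction (id 12, level 3).
Iteration 4: no rows with parent in {12}; recursion stops.

Biology, Games, History, NonFiction, Physics, Rock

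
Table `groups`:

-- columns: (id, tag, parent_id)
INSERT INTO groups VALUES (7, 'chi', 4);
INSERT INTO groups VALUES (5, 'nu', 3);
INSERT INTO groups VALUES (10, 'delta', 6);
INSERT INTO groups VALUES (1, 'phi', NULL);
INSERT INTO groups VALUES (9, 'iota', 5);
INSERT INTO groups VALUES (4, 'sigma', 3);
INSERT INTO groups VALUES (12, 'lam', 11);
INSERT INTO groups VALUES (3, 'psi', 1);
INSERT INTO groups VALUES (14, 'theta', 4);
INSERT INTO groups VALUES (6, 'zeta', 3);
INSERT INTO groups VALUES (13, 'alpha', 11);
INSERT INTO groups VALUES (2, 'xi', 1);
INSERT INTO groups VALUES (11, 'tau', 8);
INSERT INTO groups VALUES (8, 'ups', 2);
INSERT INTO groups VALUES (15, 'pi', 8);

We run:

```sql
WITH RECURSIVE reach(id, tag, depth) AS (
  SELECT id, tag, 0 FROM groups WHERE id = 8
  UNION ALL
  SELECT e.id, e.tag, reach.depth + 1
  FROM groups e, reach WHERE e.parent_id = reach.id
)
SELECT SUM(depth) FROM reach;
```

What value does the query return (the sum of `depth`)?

Base: id=8 (ups) at depth 0.
Iteration 1: rows with parent_id in {8} -> tau (id 11, depth 1), pi (id 15, depth 1).
Iteration 2: rows with parent_id in {11,15} -> lam (id 12, depth 2), alpha (id 13, depth 2).
Iteration 3: no rows with parent_id in {12,13}; recursion stops.
SUM(depth) = 0 + 1 + 1 + 2 + 2 = 6.

6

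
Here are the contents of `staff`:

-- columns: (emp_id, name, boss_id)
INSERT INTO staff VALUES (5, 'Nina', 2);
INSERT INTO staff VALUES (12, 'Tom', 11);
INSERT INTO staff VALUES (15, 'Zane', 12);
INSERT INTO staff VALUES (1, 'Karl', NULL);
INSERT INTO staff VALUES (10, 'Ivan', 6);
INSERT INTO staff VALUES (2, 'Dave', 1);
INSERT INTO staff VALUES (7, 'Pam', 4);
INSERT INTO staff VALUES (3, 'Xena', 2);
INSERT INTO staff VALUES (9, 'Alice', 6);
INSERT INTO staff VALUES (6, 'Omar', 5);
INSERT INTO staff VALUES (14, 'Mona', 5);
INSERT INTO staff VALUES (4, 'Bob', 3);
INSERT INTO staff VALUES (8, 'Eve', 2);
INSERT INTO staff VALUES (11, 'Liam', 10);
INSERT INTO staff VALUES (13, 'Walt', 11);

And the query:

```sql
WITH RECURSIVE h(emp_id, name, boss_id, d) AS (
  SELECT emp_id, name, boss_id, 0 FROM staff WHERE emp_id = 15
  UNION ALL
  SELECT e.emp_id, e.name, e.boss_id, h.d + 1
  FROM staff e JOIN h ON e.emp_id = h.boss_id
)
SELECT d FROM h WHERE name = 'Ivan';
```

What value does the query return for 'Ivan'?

3

Base: emp_id=15 (Zane), boss_id=12, d 0.
Iteration 1: join on emp_id=12 -> Tom (id 12, boss_id=11, d 1).
Iteration 2: join on emp_id=11 -> Liam (id 11, boss_id=10, d 2).
Iteration 3: join on emp_id=10 -> Ivan (id 10, boss_id=6, d 3).
Iteration 4: join on emp_id=6 -> Omar (id 6, boss_id=5, d 4).
Iteration 5: join on emp_id=5 -> Nina (id 5, boss_id=2, d 5).
Iteration 6: join on emp_id=2 -> Dave (id 2, boss_id=1, d 6).
Iteration 7: join on emp_id=1 -> Karl (id 1, boss_id=NULL, d 7).
Iteration 8: boss_id is NULL; no match; recursion stops.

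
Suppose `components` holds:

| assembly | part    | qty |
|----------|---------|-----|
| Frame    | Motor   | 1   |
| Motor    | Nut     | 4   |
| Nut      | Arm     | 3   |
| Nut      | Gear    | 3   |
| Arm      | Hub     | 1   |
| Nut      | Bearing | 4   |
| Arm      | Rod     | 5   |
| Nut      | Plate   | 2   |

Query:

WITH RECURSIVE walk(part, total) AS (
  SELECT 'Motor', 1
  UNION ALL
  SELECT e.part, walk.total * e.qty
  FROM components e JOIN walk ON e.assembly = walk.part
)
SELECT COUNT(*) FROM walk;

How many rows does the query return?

Base: (Motor, total=1).
Iteration 1: components of {Motor} -> Nut = 1*4 = 4.
Iteration 2: components of {Nut} -> Arm = 4*3 = 12, Bearing = 4*4 = 16, Gear = 4*3 = 12, Plate = 4*2 = 8.
Iteration 3: components of {Arm,Bearing,Gear,Plate} -> Hub = 12*1 = 12, Rod = 12*5 = 60.
Iteration 4: no further components; recursion stops.
Total rows emitted: 8.

8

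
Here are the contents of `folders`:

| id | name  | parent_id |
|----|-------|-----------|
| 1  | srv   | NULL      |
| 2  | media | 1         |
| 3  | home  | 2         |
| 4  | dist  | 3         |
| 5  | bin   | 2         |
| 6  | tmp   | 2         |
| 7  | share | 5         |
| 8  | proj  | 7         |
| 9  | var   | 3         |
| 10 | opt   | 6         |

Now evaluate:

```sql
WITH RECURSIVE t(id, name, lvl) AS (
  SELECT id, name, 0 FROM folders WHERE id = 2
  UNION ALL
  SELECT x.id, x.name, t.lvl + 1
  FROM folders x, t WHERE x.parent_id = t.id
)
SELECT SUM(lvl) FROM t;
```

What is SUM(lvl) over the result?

14

Base: id=2 (media) at lvl 0.
Iteration 1: rows with parent_id in {2} -> home (id 3, lvl 1), bin (id 5, lvl 1), tmp (id 6, lvl 1).
Iteration 2: rows with parent_id in {3,5,6} -> dist (id 4, lvl 2), share (id 7, lvl 2), var (id 9, lvl 2), opt (id 10, lvl 2).
Iteration 3: rows with parent_id in {4,7,9,10} -> proj (id 8, lvl 3).
Iteration 4: no rows with parent_id in {8}; recursion stops.
SUM(lvl) = 0 + 1 + 1 + 1 + 2 + 2 + 2 + 2 + 3 = 14.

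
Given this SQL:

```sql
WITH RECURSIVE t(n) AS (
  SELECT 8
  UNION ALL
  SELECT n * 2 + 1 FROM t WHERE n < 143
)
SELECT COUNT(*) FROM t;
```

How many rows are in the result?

Base: n=8.
Iteration 1: 8 < 143 holds -> n = 8 * 2 + 1 = 17.
Iteration 2: 17 < 143 holds -> n = 17 * 2 + 1 = 35.
Iteration 3: 35 < 143 holds -> n = 35 * 2 + 1 = 71.
Iteration 4: 71 < 143 holds -> n = 71 * 2 + 1 = 143.
Iteration 5: 143 < 143 fails; recursion stops.
Total rows emitted: 5.

5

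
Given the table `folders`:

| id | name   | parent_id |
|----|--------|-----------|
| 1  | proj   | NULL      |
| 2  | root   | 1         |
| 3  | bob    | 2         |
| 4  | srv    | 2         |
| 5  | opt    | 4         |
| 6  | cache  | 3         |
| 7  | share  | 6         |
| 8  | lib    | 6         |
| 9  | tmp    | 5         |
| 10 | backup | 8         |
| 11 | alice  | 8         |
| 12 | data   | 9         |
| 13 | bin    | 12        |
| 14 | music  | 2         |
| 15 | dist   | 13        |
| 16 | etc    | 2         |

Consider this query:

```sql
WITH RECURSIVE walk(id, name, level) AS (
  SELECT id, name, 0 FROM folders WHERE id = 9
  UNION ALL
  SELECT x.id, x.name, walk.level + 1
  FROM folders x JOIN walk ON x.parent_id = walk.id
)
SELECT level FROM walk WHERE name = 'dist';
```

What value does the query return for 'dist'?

3

Base: id=9 (tmp) at level 0.
Iteration 1: rows with parent_id in {9} -> data (id 12, level 1).
Iteration 2: rows with parent_id in {12} -> bin (id 13, level 2).
Iteration 3: rows with parent_id in {13} -> dist (id 15, level 3).
Iteration 4: no rows with parent_id in {15}; recursion stops.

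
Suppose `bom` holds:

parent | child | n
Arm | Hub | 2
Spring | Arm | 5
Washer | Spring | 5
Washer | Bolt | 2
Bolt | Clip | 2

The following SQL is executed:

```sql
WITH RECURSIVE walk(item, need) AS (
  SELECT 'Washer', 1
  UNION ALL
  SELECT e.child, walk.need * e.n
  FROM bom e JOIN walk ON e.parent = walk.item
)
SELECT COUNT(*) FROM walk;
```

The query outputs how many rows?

Base: (Washer, need=1).
Iteration 1: components of {Washer} -> Bolt = 1*2 = 2, Spring = 1*5 = 5.
Iteration 2: components of {Bolt,Spring} -> Arm = 5*5 = 25, Clip = 2*2 = 4.
Iteration 3: components of {Arm,Clip} -> Hub = 25*2 = 50.
Iteration 4: no further components; recursion stops.
Total rows emitted: 6.

6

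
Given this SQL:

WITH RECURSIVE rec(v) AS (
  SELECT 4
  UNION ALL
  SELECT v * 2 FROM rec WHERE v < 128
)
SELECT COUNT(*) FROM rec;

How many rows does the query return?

Base: v=4.
Iteration 1: 4 < 128 holds -> v = 4 * 2 = 8.
Iteration 2: 8 < 128 holds -> v = 8 * 2 = 16.
Iteration 3: 16 < 128 holds -> v = 16 * 2 = 32.
Iteration 4: 32 < 128 holds -> v = 32 * 2 = 64.
Iteration 5: 64 < 128 holds -> v = 64 * 2 = 128.
Iteration 6: 128 < 128 fails; recursion stops.
Total rows emitted: 6.

6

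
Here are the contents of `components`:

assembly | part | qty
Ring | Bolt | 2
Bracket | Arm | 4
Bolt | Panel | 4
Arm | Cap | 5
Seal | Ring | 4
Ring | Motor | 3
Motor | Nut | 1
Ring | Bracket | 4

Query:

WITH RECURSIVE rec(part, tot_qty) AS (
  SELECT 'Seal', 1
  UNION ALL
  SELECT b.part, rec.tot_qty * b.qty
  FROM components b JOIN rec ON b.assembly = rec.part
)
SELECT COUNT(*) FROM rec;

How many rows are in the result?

9

Base: (Seal, tot_qty=1).
Iteration 1: components of {Seal} -> Ring = 1*4 = 4.
Iteration 2: components of {Ring} -> Bolt = 4*2 = 8, Bracket = 4*4 = 16, Motor = 4*3 = 12.
Iteration 3: components of {Bolt,Bracket,Motor} -> Arm = 16*4 = 64, Nut = 12*1 = 12, Panel = 8*4 = 32.
Iteration 4: components of {Arm,Nut,Panel} -> Cap = 64*5 = 320.
Iteration 5: no further components; recursion stops.
Total rows emitted: 9.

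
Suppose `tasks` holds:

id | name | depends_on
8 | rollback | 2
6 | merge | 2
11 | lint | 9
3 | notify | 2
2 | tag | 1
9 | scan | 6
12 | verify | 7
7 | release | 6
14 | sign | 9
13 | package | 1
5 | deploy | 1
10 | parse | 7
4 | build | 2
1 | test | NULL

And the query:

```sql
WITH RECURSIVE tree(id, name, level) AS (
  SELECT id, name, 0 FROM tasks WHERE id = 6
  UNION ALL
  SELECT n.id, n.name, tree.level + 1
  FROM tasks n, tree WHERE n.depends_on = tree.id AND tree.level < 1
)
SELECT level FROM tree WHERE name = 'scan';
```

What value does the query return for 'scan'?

1

Base: id=6 (merge) at level 0.
Iteration 1: rows with depends_on in {6} -> release (id 7, level 1), scan (id 9, level 1).
Iteration 2: level < 1 fails for all current rows; recursion stops.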